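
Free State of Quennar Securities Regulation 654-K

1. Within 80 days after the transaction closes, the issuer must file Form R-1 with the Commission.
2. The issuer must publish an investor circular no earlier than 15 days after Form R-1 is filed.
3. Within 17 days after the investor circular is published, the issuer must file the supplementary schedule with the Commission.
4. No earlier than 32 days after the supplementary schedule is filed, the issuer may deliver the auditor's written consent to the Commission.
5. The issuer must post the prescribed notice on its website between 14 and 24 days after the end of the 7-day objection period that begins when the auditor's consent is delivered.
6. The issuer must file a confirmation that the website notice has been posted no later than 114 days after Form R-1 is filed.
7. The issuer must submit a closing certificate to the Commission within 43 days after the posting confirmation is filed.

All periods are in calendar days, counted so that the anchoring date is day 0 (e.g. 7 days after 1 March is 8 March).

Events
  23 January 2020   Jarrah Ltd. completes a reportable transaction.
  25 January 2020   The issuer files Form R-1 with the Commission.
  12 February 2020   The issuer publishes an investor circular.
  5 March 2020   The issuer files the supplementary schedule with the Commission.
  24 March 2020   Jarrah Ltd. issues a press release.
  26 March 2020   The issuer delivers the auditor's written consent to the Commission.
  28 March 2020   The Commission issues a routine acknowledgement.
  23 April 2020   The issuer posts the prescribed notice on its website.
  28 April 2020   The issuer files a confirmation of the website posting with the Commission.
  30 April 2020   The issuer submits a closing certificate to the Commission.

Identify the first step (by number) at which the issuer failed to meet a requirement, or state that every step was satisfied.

(1) due by 23 January 2020 + 80 days = 12 April 2020; 25 January 2020 is within that limit.
(2) permitted from 25 January 2020 + 15 days = 9 February 2020 onward; done 12 February 2020, after the minimum wait.
(3) due by 12 February 2020 + 17 days = 29 February 2020; done 5 March 2020 — 5 days late.
The procedure was therefore not followed at step 3.

Step 3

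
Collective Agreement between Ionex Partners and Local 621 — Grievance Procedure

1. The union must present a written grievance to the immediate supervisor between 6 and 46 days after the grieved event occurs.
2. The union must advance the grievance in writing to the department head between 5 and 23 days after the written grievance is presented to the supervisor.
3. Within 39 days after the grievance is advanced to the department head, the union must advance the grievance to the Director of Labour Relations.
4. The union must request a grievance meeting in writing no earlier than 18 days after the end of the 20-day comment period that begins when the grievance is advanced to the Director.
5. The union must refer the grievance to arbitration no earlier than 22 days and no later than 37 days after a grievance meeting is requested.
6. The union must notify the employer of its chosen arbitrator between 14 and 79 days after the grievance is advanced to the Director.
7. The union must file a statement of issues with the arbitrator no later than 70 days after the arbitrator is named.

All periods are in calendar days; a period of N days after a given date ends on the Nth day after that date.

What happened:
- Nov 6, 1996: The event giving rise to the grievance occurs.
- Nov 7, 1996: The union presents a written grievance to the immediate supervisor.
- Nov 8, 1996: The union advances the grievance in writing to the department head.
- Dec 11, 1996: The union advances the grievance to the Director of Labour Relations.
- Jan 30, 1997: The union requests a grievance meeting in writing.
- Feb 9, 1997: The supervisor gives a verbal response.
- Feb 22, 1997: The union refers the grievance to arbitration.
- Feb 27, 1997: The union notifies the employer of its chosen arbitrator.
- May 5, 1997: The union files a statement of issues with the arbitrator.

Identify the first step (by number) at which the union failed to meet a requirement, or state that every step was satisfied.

Step 1 — 6 and 46 days from Nov 6, 1996 (when the grieved event occurs) are Nov 12, 1996 and Dec 22, 1996 respectively; Nov 7, 1996 is 5 days too early.

Step 1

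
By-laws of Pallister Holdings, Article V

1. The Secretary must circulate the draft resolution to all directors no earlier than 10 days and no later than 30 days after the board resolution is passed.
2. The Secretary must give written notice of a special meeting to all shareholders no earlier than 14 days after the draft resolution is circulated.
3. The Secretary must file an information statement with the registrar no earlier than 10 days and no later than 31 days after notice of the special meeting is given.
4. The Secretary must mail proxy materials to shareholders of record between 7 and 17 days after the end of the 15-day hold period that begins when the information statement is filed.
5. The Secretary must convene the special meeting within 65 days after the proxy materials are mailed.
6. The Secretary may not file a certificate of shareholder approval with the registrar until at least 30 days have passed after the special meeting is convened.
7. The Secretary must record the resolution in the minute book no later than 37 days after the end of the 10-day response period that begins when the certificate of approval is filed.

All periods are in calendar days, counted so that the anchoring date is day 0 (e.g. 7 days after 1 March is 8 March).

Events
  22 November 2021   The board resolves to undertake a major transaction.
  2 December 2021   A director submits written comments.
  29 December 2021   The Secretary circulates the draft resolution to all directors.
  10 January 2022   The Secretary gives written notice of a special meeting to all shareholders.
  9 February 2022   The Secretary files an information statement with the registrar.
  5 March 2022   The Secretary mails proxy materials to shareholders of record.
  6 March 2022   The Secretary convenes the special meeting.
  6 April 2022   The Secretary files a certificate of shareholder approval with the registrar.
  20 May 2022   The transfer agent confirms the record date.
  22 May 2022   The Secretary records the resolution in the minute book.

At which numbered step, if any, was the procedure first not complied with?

(1) the permitted window runs from 22 November 2021 + 10 = 2 December 2021 to 22 November 2021 + 30 = 22 December 2021; 29 December 2021 is 7 days past the end of the window.
The analysis stops there.

Step 1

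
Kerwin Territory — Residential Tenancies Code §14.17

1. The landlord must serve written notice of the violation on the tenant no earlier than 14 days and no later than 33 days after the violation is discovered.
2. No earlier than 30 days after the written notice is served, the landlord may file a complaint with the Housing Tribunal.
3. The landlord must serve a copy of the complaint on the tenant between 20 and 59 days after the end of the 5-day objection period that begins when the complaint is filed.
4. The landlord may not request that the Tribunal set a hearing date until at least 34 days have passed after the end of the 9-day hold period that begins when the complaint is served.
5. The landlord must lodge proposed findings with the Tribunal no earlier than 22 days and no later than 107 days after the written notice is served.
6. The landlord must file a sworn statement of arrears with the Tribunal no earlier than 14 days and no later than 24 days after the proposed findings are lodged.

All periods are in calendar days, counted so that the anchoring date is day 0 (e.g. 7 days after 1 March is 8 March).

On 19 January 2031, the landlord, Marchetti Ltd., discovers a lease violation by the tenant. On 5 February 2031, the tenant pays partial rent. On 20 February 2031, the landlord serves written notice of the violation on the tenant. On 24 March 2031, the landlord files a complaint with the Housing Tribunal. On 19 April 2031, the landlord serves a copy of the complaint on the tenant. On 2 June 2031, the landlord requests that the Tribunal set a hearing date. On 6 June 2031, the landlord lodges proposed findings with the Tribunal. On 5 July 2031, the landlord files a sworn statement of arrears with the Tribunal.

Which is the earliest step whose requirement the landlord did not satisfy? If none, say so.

(1) the permitted window runs from 19 January 2031 + 14 = 2 February 2031 to 19 January 2031 + 33 = 21 February 2031; done 20 February 2031, which is between those dates.
(2) permitted from 20 February 2031 + 30 days = 22 March 2031 onward; done 24 March 2031, after the minimum wait.
(3) the permitted window runs from 29 March 2031 + 20 = 18 April 2031 to 29 March 2031 + 59 = 27 May 2031; 19 April 2031 falls inside that range.
(4) permitted from 28 April 2031 + 34 days = 1 June 2031 onward; 2 June 2031 is on or after that date.
(5) the permitted window runs from 20 February 2031 + 22 = 14 March 2031 to 20 February 2031 + 107 = 7 June 2031; done 6 June 2031 — within the window.
(6) the permitted window runs from 6 June 2031 + 14 = 20 June 2031 to 6 June 2031 + 24 = 30 June 2031; 5 July 2031 is 5 days past the end of the window.
No need to go further; step 6 was not satisfied.

Step 6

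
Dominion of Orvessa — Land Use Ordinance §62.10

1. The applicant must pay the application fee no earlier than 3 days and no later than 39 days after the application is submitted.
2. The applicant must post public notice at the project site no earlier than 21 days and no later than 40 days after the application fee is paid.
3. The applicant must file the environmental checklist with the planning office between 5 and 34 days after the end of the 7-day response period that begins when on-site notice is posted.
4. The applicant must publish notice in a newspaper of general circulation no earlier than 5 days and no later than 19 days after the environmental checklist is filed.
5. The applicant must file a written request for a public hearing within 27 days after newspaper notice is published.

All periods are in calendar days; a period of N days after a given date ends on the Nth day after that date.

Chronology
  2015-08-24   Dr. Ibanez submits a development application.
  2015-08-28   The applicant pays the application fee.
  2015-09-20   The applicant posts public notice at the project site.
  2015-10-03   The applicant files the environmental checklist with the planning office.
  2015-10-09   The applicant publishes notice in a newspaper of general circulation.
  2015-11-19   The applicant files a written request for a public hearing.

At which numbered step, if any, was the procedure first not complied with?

(1) the permitted window runs from 2015-08-24 + 3 = 2015-08-27 to 2015-08-24 + 39 = 2015-10-02; 2015-08-28 falls inside that range.
(2) the permitted window runs from 2015-08-28 + 21 = 2015-09-18 to 2015-08-28 + 40 = 2015-10-07; done 2015-09-20 — within the window.
(3) the permitted window runs from 2015-09-27 + 5 = 2015-10-02 to 2015-09-27 + 34 = 2015-10-31; done 2015-10-03 — within the window.
(4) the permitted window runs from 2015-10-03 + 5 = 2015-10-08 to 2015-10-03 + 19 = 2015-10-22; 2015-10-09 falls inside that range.
(5) due by 2015-10-09 + 27 days = 2015-11-05; 2015-11-19 misses that deadline by 14 days.

Step 5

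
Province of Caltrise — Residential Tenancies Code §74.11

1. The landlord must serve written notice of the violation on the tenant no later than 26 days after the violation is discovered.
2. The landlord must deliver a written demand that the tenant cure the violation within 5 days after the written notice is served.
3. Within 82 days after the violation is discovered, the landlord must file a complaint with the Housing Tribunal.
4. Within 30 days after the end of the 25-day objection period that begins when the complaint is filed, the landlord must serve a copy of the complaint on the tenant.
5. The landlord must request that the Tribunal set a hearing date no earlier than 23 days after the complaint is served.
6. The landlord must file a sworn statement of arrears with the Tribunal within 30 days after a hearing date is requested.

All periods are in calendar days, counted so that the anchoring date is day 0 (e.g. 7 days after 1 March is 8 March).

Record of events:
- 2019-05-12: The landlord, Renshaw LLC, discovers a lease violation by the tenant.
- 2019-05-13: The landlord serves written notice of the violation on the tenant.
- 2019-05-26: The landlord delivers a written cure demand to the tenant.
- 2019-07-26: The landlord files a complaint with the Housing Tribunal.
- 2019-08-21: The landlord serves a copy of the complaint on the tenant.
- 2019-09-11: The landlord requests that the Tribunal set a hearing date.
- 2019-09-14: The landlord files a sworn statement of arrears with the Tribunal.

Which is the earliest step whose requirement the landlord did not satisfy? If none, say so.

Step 1: 26 days after 2019-05-12 (when the violation is discovered) is 2019-06-07; completed 2019-05-13, before the deadline.
Step 2: 5 days after 2019-05-13 (when the written notice is served) is 2019-05-18; not done until 2019-05-26, 8 days after the deadline.
Later steps need not be reached.

Step 2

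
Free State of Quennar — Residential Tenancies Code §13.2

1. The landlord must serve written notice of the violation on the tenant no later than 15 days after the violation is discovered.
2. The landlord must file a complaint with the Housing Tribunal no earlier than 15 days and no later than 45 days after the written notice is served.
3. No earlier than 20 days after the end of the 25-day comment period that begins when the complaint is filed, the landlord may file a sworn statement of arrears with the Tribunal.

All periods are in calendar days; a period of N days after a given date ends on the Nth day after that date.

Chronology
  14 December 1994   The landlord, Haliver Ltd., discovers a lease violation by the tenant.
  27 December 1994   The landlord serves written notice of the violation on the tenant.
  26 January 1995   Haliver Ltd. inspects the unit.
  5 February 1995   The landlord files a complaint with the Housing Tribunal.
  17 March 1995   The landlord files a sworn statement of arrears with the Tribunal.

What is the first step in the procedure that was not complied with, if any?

Step 3

(1) due by 14 December 1994 + 15 days = 29 December 1994; completed 27 December 1994, before the deadline.
(2) the permitted window runs from 27 December 1994 + 15 = 11 January 1995 to 27 December 1994 + 45 = 10 February 1995; 5 February 1995 falls inside that range.
(3) permitted from 2 March 1995 + 20 days = 22 March 1995 onward; 17 March 1995 is 5 days before the earliest permitted date.
The analysis stops there.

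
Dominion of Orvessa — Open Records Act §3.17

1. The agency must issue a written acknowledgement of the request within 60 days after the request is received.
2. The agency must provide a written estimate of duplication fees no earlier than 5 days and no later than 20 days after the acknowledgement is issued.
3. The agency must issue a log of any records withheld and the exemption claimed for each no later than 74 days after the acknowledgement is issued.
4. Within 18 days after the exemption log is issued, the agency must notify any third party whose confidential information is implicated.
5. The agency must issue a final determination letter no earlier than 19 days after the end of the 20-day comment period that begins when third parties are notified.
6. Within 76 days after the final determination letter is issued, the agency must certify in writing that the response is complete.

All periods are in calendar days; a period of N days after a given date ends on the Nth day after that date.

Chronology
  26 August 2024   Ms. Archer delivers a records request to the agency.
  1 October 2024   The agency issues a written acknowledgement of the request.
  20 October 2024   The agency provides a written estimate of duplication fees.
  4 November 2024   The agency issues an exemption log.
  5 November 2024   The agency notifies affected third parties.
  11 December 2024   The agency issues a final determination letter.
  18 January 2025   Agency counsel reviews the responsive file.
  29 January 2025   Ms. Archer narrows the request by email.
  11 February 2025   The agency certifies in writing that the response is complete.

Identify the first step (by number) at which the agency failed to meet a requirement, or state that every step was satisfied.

Step 5

Step 1 — counting 60 days from 26 August 2024 (when the request is received) gives a deadline of 25 October 2024; completed 1 October 2024, before the deadline.
Step 2 — 5 and 20 days from 1 October 2024 (when the acknowledgement is issued) are 6 October 2024 and 21 October 2024 respectively; done 20 October 2024, which is between those dates.
Step 3 — counting 74 days from 1 October 2024 (when the acknowledgement is issued) gives a deadline of 14 December 2024; done 4 November 2024 — timely.
Step 4 — counting 18 days from 4 November 2024 (when the exemption log is issued) gives a deadline of 22 November 2024; done 5 November 2024 — timely.
Step 5 — must wait 19 days from 25 November 2024 (end of the 20-day comment period, which began when third parties are notified on 5 November 2024), so not before 14 December 2024; 11 December 2024 is 3 days before the earliest permitted date.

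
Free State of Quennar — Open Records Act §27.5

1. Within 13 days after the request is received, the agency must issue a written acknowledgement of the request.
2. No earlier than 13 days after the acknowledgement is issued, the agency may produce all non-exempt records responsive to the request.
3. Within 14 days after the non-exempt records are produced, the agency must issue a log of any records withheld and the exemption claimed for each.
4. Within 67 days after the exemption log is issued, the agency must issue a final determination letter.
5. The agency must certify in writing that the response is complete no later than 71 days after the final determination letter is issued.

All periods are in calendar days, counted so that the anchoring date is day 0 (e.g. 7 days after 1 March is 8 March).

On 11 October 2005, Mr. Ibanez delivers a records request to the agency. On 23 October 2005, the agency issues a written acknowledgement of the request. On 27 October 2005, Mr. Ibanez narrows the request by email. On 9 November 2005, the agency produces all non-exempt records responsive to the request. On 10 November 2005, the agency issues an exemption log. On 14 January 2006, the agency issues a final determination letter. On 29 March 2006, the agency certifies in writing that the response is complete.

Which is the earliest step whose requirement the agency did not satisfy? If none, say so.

Step 5

(1) due by 11 October 2005 + 13 days = 24 October 2005; 23 October 2005 is within that limit.
(2) permitted from 23 October 2005 + 13 days = 5 November 2005 onward; 9 November 2005 is on or after that date.
(3) due by 9 November 2005 + 14 days = 23 November 2005; done 10 November 2005 — timely.
(4) due by 10 November 2005 + 67 days = 16 January 2006; completed 14 January 2006, before the deadline.
(5) due by 14 January 2006 + 71 days = 26 March 2006; not done until 29 March 2006, 3 days after the deadline.
The procedure was therefore not followed at step 5.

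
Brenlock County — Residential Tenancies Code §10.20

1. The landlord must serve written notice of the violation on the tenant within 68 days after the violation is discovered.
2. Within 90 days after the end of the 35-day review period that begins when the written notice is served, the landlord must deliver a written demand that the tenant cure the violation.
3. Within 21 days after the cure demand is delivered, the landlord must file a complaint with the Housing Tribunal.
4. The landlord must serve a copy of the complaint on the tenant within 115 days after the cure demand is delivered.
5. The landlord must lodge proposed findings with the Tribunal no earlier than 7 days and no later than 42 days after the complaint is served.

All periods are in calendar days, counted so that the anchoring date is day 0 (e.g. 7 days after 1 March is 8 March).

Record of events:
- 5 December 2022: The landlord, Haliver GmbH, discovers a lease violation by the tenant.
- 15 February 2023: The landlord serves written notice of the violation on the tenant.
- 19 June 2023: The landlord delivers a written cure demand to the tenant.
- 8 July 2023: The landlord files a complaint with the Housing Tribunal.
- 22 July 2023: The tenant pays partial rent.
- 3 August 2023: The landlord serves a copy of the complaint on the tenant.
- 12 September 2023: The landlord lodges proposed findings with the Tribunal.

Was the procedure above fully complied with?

Step 1 — counting 68 days from 5 December 2022 (when the violation is discovered) gives a deadline of 11 February 2023; not done until 15 February 2023, 4 days after the deadline.
That is the first point of non-compliance.

No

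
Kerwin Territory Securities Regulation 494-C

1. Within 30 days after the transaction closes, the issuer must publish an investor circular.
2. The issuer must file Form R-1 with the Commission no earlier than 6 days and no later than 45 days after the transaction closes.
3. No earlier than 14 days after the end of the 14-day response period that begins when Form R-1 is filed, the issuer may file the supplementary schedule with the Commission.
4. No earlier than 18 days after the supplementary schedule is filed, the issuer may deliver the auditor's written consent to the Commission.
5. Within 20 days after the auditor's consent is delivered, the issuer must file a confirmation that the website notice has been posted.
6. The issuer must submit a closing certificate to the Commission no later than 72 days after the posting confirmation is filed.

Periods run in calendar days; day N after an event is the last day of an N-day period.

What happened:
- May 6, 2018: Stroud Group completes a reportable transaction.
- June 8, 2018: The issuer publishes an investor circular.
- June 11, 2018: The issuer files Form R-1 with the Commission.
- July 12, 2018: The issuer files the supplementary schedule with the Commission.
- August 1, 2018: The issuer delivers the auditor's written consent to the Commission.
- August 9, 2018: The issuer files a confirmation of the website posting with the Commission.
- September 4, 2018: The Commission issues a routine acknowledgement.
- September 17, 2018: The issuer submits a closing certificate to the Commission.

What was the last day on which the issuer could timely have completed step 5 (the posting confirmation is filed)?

August 21, 2018

Step 5 runs from August 1, 2018, when the auditor's consent is delivered. 20 days after August 1, 2018 is August 21, 2018.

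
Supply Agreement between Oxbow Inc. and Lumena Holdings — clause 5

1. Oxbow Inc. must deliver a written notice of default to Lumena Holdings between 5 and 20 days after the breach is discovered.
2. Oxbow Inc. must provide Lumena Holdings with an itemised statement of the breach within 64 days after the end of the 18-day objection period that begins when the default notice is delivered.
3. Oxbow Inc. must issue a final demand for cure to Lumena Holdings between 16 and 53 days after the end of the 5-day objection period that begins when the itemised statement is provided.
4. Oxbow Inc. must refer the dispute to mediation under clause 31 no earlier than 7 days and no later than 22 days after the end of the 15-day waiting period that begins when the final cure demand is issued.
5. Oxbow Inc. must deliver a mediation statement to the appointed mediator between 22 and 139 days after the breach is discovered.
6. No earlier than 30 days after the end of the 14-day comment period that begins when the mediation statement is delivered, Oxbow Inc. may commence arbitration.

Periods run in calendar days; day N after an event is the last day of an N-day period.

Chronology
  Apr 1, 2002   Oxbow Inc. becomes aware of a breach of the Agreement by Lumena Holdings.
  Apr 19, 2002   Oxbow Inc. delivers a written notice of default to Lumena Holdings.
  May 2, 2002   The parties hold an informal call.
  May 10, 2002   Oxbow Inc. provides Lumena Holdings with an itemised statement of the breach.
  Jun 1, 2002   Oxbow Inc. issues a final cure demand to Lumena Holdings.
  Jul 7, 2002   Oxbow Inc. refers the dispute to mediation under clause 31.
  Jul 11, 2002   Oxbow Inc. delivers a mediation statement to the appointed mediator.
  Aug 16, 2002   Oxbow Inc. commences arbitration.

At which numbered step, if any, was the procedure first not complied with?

(1) the permitted window runs from Apr 1, 2002 + 5 = Apr 6, 2002 to Apr 1, 2002 + 20 = Apr 21, 2002; Apr 19, 2002 falls inside that range.
(2) due by May 7, 2002 + 64 days = Jul 10, 2002; completed May 10, 2002, before the deadline.
(3) the permitted window runs from May 15, 2002 + 16 = May 31, 2002 to May 15, 2002 + 53 = Jul 7, 2002; done Jun 1, 2002 — within the window.
(4) the permitted window runs from Jun 16, 2002 + 7 = Jun 23, 2002 to Jun 16, 2002 + 22 = Jul 8, 2002; done Jul 7, 2002, which is between those dates.
(5) the permitted window runs from Apr 1, 2002 + 22 = Apr 23, 2002 to Apr 1, 2002 + 139 = Aug 18, 2002; done Jul 11, 2002, which is between those dates.
(6) permitted from Jul 25, 2002 + 30 days = Aug 24, 2002 onward; done Aug 16, 2002 — 8 days too early.
Later steps need not be reached.

Step 6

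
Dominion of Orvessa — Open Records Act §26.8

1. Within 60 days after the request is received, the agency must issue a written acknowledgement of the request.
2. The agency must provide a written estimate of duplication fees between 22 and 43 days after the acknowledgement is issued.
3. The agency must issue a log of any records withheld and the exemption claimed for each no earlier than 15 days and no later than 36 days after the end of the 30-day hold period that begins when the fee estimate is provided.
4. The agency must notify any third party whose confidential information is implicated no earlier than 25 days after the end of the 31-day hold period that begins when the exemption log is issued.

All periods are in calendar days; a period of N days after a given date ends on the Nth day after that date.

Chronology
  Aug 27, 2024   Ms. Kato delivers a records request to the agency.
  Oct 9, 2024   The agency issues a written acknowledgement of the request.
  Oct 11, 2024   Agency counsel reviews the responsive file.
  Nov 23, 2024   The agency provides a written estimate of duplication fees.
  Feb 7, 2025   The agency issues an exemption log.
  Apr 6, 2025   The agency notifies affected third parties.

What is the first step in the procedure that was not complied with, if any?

Step 1: 60 days after Aug 27, 2024 (when the request is received) is Oct 26, 2024; completed Oct 9, 2024, before the deadline.
Step 2: the window is 22–43 days after Oct 9, 2024 (when the acknowledgement is issued), so Oct 31, 2024 through Nov 21, 2024; done Nov 23, 2024 — 2 days after the window closed.
The analysis stops there.

Step 2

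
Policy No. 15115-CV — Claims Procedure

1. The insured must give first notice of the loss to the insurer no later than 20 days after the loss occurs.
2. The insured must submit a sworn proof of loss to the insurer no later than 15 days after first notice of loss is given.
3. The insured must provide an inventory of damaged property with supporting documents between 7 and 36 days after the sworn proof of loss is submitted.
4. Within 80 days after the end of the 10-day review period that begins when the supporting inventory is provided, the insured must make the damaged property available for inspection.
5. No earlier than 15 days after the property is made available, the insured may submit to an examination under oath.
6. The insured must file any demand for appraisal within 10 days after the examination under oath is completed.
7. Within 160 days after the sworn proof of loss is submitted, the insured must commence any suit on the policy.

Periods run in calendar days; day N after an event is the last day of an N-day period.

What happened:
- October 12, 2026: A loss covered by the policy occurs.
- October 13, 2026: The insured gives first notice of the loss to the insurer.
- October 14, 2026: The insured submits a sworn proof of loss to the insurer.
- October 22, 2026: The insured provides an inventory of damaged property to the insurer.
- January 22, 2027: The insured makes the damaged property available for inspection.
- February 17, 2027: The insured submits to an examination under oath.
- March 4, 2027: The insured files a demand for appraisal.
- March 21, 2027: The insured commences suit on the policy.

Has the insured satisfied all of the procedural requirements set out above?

No

(1) due by October 12, 2026 + 20 days = November 1, 2026; October 13, 2026 is within that limit.
(2) due by October 13, 2026 + 15 days = October 28, 2026; completed October 14, 2026, before the deadline.
(3) the permitted window runs from October 14, 2026 + 7 = October 21, 2026 to October 14, 2026 + 36 = November 19, 2026; October 22, 2026 falls inside that range.
(4) due by November 1, 2026 + 80 days = January 20, 2027; not done until January 22, 2027, 2 days after the deadline.
That is the first point of non-compliance.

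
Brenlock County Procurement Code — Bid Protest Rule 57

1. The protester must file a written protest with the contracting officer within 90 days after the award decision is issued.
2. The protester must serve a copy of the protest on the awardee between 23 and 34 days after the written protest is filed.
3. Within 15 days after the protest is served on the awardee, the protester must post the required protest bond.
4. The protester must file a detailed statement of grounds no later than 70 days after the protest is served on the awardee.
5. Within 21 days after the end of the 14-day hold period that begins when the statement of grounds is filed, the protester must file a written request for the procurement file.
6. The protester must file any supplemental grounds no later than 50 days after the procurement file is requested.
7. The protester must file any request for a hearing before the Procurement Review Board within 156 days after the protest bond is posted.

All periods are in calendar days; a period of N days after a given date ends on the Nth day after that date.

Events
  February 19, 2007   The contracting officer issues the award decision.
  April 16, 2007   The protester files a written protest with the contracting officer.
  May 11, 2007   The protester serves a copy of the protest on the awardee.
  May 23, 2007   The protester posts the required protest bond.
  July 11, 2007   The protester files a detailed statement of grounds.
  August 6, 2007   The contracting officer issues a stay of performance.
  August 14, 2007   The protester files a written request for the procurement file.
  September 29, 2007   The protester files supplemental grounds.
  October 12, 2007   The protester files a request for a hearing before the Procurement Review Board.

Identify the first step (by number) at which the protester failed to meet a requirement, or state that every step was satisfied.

Step 1 — counting 90 days from February 19, 2007 (when the award decision is issued) gives a deadline of May 20, 2007; completed April 16, 2007, before the deadline.
Step 2 — 23 and 34 days from April 16, 2007 (when the written protest is filed) are May 9, 2007 and May 20, 2007 respectively; done May 11, 2007 — within the window.
Step 3 — counting 15 days from May 11, 2007 (when the protest is served on the awardee) gives a deadline of May 26, 2007; completed May 23, 2007, before the deadline.
Step 4 — counting 70 days from May 11, 2007 (when the protest is served on the awardee) gives a deadline of July 20, 2007; completed July 11, 2007, before the deadline.
Step 5 — counting 21 days from July 25, 2007 (end of the 14-day hold period, which began when the statement of grounds is filed on July 11, 2007) gives a deadline of August 15, 2007; August 14, 2007 is within that limit.
Step 6 — counting 50 days from August 14, 2007 (when the procurement file is requested) gives a deadline of October 3, 2007; September 29, 2007 is within that limit.
Step 7 — counting 156 days from May 23, 2007 (when the protest bond is posted) gives a deadline of October 26, 2007; completed October 12, 2007, before the deadline.

None — every step was satisfied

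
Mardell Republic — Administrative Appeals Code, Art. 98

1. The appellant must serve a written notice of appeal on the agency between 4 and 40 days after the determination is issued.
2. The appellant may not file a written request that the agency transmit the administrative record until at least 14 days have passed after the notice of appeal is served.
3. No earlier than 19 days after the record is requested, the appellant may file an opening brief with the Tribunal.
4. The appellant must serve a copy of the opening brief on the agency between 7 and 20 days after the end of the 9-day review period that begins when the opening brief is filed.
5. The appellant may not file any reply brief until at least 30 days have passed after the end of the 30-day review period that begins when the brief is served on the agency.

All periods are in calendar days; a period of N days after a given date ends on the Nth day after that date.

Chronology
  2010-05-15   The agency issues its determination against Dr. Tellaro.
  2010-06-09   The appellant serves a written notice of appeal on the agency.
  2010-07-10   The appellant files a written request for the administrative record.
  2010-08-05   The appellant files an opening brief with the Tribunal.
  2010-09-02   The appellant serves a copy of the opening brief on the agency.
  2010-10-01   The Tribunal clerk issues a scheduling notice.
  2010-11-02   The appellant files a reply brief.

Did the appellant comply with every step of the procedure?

Yes

Step 1 — 4 and 40 days from 2010-05-15 (when the determination is issued) are 2010-05-19 and 2010-06-24 respectively; done 2010-06-09, which is between those dates.
Step 2 — must wait 14 days from 2010-06-09 (when the notice of appeal is served), so not before 2010-06-23; done 2010-07-10 — permitted.
Step 3 — must wait 19 days from 2010-07-10 (when the record is requested), so not before 2010-07-29; done 2010-08-05 — permitted.
Step 4 — 7 and 20 days from 2010-08-14 (end of the 9-day review period, which began when the opening brief is filed on 2010-08-05) are 2010-08-21 and 2010-09-03 respectively; done 2010-09-02 — within the window.
Step 5 — must wait 30 days from 2010-10-02 (end of the 30-day review period, which began when the brief is served on the agency on 2010-09-02), so not before 2010-11-01; 2010-11-02 is on or after that date.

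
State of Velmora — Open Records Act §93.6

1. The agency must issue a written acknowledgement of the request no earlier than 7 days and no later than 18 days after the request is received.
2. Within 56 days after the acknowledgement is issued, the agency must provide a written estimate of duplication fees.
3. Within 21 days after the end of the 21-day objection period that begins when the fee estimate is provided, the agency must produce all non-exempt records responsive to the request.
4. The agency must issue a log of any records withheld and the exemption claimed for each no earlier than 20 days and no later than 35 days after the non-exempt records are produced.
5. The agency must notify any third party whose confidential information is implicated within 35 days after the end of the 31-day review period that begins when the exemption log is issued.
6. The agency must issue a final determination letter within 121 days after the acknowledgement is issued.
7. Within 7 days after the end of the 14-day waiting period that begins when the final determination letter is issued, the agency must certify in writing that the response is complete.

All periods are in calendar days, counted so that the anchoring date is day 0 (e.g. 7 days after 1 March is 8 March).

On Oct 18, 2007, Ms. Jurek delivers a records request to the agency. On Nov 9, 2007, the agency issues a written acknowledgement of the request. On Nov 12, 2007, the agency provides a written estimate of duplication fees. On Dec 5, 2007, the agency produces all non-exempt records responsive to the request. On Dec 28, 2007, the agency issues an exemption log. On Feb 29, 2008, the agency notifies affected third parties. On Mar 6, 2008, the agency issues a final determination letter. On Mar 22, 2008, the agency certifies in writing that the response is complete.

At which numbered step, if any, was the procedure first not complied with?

Step 1

Step 1 — 7 and 18 days from Oct 18, 2007 (when the request is received) are Oct 25, 2007 and Nov 5, 2007 respectively; done Nov 9, 2007 — 4 days after the window closed.
No need to go further; step 1 was not satisfied.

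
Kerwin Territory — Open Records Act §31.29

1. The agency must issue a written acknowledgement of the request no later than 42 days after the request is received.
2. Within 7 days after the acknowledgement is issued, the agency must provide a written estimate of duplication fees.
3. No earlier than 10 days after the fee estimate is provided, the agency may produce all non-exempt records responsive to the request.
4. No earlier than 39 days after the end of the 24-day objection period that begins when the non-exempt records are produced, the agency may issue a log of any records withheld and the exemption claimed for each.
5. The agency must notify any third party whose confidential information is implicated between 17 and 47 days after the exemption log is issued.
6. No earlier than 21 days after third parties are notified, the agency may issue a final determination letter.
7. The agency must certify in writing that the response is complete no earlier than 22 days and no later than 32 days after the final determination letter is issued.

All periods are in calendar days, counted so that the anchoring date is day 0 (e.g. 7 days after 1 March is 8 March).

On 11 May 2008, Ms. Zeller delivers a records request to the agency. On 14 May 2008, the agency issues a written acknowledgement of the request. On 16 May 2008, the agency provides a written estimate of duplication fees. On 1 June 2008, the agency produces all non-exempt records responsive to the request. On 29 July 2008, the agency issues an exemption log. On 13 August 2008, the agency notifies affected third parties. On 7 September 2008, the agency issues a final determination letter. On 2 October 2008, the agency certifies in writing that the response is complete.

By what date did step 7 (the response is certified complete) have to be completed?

Step 7 runs from 7 September 2008, when the final determination letter is issued. The window is 22–32 days after 7 September 2008; it closes on 9 October 2008.

9 October 2008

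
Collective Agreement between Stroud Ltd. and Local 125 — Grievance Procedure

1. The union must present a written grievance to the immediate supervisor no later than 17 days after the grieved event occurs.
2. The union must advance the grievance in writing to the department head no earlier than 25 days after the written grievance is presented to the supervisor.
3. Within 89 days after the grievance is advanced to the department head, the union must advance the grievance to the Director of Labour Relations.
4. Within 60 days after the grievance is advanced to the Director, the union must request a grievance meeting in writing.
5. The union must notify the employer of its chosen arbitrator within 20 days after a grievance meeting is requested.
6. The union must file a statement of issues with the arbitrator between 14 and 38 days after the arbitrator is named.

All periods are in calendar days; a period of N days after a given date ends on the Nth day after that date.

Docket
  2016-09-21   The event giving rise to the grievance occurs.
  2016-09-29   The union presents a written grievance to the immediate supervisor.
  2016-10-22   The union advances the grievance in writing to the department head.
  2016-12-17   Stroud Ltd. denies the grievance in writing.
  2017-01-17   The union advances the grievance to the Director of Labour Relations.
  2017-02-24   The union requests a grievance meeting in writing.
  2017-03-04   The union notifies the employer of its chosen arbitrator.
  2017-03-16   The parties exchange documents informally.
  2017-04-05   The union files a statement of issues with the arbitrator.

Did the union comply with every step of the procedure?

No

Step 1: 17 days after 2016-09-21 (when the grieved event occurs) is 2016-10-08; done 2016-09-29 — timely.
Step 2: the earliest permitted date is 25 days after 2016-09-29 (when the written grievance is presented to the supervisor), i.e. 2016-10-24; acted on 2016-10-22, 2 days prematurely.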